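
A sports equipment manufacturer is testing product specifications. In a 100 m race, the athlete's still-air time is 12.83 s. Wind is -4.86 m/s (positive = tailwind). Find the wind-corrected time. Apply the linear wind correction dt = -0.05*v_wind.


dt = -0.05 * v_wind = -0.05 * -4.86 = 0.243 s
t_corrected = t_still + dt = 12.83 + (0.243)
t_corrected = 13.073 s

13.073 s


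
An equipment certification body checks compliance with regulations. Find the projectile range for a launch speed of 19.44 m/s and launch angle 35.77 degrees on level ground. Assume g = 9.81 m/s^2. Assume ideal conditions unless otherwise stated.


R = v^2 * sin(2*theta) / g
Convert angle to radians: theta = 35.77 deg = 0.6243 rad
sin(2*theta) = sin(1.2486) = 0.9485
R = 19.44^2 * 0.9485 / 9.81
R = 377.9136 * 0.9485 / 9.81 = 36.5411 m

36.5411 m


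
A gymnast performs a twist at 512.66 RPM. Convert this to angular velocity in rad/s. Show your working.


omega = RPM * 2 * pi / 60
omega = 512.66 * 2 * 3.14159 / 60
omega = 3221.1378 / 60 = 53.6856 rad/s

53.6856 rad/s


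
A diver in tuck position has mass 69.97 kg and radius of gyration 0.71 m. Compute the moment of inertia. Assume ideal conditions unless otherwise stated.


I = m * k^2
I = 69.97 * 0.71^2
I = 69.97 * 0.5041 = 35.2719 kg*m^2

35.2719 kg*m^2


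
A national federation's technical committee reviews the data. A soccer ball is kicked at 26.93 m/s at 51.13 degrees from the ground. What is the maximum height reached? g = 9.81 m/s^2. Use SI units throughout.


H = (v*sin(theta))^2 / (2*g)
vy = v*sin(theta) = 26.93 * sin(51.13 deg) = 20.9669 m/s
H = vy^2 / (2*g) = 439.6126 / (2*9.81)
H = 439.6126 / 19.62 = 22.4063 m

22.4063 m


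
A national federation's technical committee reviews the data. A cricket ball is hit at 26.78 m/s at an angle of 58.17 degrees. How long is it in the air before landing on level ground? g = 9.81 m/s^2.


T = 2*v*sin(theta)/g
sin(theta) = sin(58.17 deg) = 0.8496
T = 2*26.78*0.8496 / 9.81
T = 45.5055 / 9.81 = 4.6387 s

4.6387 s


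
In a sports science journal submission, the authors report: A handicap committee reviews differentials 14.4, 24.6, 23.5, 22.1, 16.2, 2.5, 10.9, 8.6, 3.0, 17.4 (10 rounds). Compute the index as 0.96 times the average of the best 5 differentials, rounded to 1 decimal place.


All differentials: 14.4, 24.6, 23.5, 22.1, 16.2, 2.5, 10.9, 8.6, 3.0, 17.4
Sorted: 2.5, 3.0, 8.6, 10.9, 14.4, 16.2, 17.4, 22.1, 23.5, 24.6
Best 5: 2.5, 3.0, 8.6, 10.9, 14.4
Average of best = 39.4 / 5 = 7.88
Raw index = 7.88 * 0.96 = 7.5648
Handicap index = round(7.5648, 1) = 7.6

7.6


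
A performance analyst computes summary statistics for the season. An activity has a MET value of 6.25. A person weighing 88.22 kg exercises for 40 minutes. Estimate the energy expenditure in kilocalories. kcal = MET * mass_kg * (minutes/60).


kcal = MET * mass * time_hr
Convert time: 40 min = 0.6667 hr
kcal = 6.25 * 88.22 * 0.6667
kcal = 367.5833 kcal

367.5833 kcal


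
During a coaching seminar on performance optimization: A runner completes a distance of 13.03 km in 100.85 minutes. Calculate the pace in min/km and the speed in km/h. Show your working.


Pace = time / distance = 100.85 min / 13.03 km = 7.7398 min/km
Speed = distance / time_in_hours = 13.03 / 1.6808 hr
Speed = 7.7521 km/h

7.7398 min/km, 7.7521 km/h


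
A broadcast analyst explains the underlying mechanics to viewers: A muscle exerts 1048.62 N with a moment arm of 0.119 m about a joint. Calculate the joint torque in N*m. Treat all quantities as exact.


tau = F * d
tau = 1048.62 * 0.119
tau = 124.7858 N*m

124.7858 N*m


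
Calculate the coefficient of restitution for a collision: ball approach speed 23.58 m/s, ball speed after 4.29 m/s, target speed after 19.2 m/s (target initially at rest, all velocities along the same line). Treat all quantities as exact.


e = (v2_after - v1_after) / (v1_before - v2_before)
Numerator = 19.2 - 4.29 = 14.91
Denominator = 23.58 - 0 = 23.58
e = 14.91 / 23.58 = 0.6323

0.6323


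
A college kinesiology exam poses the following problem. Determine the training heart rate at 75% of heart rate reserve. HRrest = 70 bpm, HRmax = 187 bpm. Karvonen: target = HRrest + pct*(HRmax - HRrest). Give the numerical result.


Target = HRrest + pct*(HRmax - HRrest)
Heart rate reserve = HRmax - HRrest = 187 - 70 = 117 bpm
Fraction = 75% = 0.75
Target = 70 + 0.75 * 117
Target = 70 + 87.75 = 157.75 bpm

157.75 bpm


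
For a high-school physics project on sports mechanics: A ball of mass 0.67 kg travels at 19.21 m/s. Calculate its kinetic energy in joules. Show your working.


KE = 0.5 * m * v^2
KE = 0.5 * 0.67 * 19.21^2
KE = 0.5 * 0.67 * 369.0241 = 123.6231 J

123.6231 J


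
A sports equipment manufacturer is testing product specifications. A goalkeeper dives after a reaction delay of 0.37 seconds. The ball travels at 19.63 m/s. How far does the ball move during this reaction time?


d = v * t
d = 19.63 * 0.37
d = 7.2631 m

7.2631 m


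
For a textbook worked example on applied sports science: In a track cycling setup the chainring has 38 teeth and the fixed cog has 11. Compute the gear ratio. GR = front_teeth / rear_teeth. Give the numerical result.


GR = front_teeth / rear_teeth
GR = 38 / 11
GR = 3.4545

3.4545


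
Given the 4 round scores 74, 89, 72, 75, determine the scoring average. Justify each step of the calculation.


Average = sum / n
Sum = 310
Average = 310 / 4 = 77.5

77.5


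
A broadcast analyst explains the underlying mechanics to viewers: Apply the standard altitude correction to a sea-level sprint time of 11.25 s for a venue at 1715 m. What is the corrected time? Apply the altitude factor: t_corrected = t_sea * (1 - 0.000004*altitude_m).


Correction factor = 1 - 0.000004 * 1715 = 0.99314
t_corrected = t_sea * factor = 11.25 * 0.99314
t_corrected = 11.1728 s

11.1728 s


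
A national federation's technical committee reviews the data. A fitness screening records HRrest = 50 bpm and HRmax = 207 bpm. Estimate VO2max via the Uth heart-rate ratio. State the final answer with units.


VO2max = 15.3 * HRmax / HRrest
VO2max = 15.3 * 207 / 50
VO2max = 3167.1 / 50 = 63.342 mL/kg/min

63.342 mL/kg/min


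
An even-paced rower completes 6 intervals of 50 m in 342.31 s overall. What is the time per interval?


Split time = total_time / n_laps = 342.31 / 6
Split time = 57.0517 s per lap

57.0517 s


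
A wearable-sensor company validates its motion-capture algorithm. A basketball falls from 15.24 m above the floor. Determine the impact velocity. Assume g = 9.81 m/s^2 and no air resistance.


v = sqrt(2 * g * h)
v = sqrt(2 * 9.81 * 15.24)
v = sqrt(299.0088) = 17.2919 m/s

17.2919 m/s


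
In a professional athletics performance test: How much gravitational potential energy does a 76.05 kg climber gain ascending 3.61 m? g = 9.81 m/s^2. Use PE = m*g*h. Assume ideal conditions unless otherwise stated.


PE = m * g * h
PE = 76.05 * 9.81 * 3.61
PE = 746.0505 * 3.61 = 2693.2423 J

2693.2423 J


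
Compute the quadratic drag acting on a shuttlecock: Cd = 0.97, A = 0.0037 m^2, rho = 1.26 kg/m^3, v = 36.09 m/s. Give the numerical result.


Fd = 0.5 * Cd * rho * A * v^2
Fd = 0.5 * 0.97 * 1.26 * 0.0037 * 36.09^2
v^2 = 1302.4881
Fd = 0.5 * 0.97 * 1.26 * 0.0037 * 1302.4881 = 2.945 N

2.945 N


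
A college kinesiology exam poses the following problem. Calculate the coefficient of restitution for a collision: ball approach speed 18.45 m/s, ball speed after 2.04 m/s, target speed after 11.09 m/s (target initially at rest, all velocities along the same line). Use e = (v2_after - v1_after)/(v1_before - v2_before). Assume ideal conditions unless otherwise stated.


e = (v2_after - v1_after) / (v1_before - v2_before)
Numerator = 11.09 - 2.04 = 9.05
Denominator = 18.45 - 0 = 18.45
e = 9.05 / 18.45 = 0.4905

0.4905


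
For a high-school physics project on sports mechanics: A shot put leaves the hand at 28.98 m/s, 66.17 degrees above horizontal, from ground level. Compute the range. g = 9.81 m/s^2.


R = v^2 * sin(2*theta) / g
Convert angle to radians: theta = 66.17 deg = 1.1549 rad
sin(2*theta) = sin(2.3098) = 0.7392
R = 28.98^2 * 0.7392 / 9.81
R = 839.8404 * 0.7392 / 9.81 = 63.2801 m

63.2801 m


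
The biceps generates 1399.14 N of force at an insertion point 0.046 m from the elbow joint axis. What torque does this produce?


tau = F * d
tau = 1399.14 * 0.046
tau = 64.3604 N*m

64.3604 N*m


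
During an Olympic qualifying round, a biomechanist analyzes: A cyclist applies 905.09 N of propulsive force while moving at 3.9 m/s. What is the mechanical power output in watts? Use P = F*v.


P = F * v
P = 905.09 * 3.9
P = 3529.851 W

3529.851 W


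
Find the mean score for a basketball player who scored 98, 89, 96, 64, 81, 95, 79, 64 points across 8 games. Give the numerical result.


Average = sum / n
Sum = 666
Average = 666 / 8 = 83.25

83.25


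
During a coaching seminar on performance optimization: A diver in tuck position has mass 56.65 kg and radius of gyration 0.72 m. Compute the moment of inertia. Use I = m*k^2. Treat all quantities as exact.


I = m * k^2
I = 56.65 * 0.72^2
I = 56.65 * 0.5184 = 29.3674 kg*m^2

29.3674 kg*m^2


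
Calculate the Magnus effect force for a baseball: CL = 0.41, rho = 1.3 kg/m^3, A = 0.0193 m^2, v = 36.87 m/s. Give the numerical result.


FM = 0.5 * CL * rho * A * v^2
FM = 0.5 * 0.41 * 1.3 * 0.0193 * 36.87^2
v^2 = 1359.3969
FM = 0.5 * 0.41 * 1.3 * 0.0193 * 1359.3969 = 6.992 N

6.992 N


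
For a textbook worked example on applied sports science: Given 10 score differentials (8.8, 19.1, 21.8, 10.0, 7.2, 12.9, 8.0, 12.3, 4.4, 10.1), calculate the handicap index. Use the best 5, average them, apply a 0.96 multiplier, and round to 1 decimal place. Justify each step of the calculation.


All differentials: 8.8, 19.1, 21.8, 10.0, 7.2, 12.9, 8.0, 12.3, 4.4, 10.1
Sorted: 4.4, 7.2, 8.0, 8.8, 10.0, 10.1, 12.3, 12.9, 19.1, 21.8
Best 5: 4.4, 7.2, 8.0, 8.8, 10.0
Average of best = 38.4 / 5 = 7.68
Raw index = 7.68 * 0.96 = 7.3728
Handicap index = round(7.3728, 1) = 7.4

7.4


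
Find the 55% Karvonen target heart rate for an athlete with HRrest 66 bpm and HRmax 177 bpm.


Target = HRrest + pct*(HRmax - HRrest)
Heart rate reserve = HRmax - HRrest = 177 - 66 = 111 bpm
Fraction = 55% = 0.55
Target = 66 + 0.55 * 111
Target = 66 + 61.05 = 127.05 bpm

127.05 bpm


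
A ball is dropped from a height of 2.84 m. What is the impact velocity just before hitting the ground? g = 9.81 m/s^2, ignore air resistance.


v = sqrt(2 * g * h)
v = sqrt(2 * 9.81 * 2.84)
v = sqrt(55.7208) = 7.4646 m/s

7.4646 m/s


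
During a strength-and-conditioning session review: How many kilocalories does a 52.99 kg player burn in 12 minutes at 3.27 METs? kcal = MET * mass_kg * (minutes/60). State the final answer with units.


kcal = MET * mass * time_hr
Convert time: 12 min = 0.2 hr
kcal = 3.27 * 52.99 * 0.2
kcal = 34.6555 kcal

34.6555 kcal


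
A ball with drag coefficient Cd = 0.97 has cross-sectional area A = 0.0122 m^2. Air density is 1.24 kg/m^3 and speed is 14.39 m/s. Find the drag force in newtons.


Fd = 0.5 * Cd * rho * A * v^2
Fd = 0.5 * 0.97 * 1.24 * 0.0122 * 14.39^2
v^2 = 207.0721
Fd = 0.5 * 0.97 * 1.24 * 0.0122 * 207.0721 = 1.5193 N

1.5193 N


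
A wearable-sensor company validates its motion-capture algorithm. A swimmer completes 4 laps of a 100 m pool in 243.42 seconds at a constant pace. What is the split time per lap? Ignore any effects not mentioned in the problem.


Split time = total_time / n_laps = 243.42 / 4
Split time = 60.855 s per lap

60.855 s


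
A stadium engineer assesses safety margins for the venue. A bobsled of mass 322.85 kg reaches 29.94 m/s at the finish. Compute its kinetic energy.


KE = 0.5 * m * v^2
KE = 0.5 * 322.85 * 29.94^2
KE = 0.5 * 322.85 * 896.4036 = 144701.9511 J

144701.9511 J


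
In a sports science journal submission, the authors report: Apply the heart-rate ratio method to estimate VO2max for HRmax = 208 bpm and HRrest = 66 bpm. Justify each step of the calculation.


VO2max = 15.3 * HRmax / HRrest
VO2max = 15.3 * 208 / 66
VO2max = 3182.4 / 66 = 48.2182 mL/kg/min

48.2182 mL/kg/min


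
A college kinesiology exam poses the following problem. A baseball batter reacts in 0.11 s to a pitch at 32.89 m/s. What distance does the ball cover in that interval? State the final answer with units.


d = v * t
d = 32.89 * 0.11
d = 3.6179 m

3.6179 m


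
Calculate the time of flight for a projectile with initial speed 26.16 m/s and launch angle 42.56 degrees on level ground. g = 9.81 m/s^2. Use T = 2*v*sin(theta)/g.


T = 2*v*sin(theta)/g
sin(theta) = sin(42.56 deg) = 0.6764
T = 2*26.16*0.6764 / 9.81
T = 35.3873 / 9.81 = 3.6073 s

3.6073 s


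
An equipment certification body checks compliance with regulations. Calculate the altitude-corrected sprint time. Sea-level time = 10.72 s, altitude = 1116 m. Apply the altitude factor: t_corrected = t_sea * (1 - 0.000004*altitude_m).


Correction factor = 1 - 0.000004 * 1116 = 0.995536
t_corrected = t_sea * factor = 10.72 * 0.995536
t_corrected = 10.6721 s

10.6721 s


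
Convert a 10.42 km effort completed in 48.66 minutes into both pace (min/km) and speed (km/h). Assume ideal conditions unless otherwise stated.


Pace = time / distance = 48.66 min / 10.42 km = 4.6699 min/km
Speed = distance / time_in_hours = 10.42 / 0.811 hr
Speed = 12.8483 km/h

4.6699 min/km, 12.8483 km/h


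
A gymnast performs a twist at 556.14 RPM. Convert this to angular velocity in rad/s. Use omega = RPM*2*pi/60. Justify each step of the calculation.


omega = RPM * 2 * pi / 60
omega = 556.14 * 2 * 3.14159 / 60
omega = 3494.3307 / 60 = 58.2388 rad/s

58.2388 rad/s


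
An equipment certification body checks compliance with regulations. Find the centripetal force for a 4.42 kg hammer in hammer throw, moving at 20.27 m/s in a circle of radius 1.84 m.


Fc = m * v^2 / r
v^2 = 20.27^2 = 410.8729
Fc = 4.42 * 410.8729 / 1.84
Fc = 1816.0582 / 1.84 = 986.9882 N

986.9882 N


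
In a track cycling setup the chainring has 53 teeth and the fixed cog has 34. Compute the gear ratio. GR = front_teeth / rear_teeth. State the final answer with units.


GR = front_teeth / rear_teeth
GR = 53 / 34
GR = 1.5588

1.5588


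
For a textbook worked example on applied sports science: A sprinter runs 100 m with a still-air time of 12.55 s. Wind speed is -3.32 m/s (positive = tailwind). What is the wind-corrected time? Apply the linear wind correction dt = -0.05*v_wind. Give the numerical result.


dt = -0.05 * v_wind = -0.05 * -3.32 = 0.166 s
t_corrected = t_still + dt = 12.55 + (0.166)
t_corrected = 12.716 s

12.716 s


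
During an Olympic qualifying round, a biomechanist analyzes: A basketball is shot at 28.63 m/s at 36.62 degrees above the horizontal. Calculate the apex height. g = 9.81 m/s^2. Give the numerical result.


H = (v*sin(theta))^2 / (2*g)
vy = v*sin(theta) = 28.63 * sin(36.62 deg) = 17.0779 m/s
H = vy^2 / (2*g) = 291.656 / (2*9.81)
H = 291.656 / 19.62 = 14.8652 m

14.8652 m


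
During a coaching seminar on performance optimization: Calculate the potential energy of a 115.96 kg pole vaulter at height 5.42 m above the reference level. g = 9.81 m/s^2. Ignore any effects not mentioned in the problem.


PE = m * g * h
PE = 115.96 * 9.81 * 5.42
PE = 1137.5676 * 5.42 = 6165.6164 J

6165.6164 J


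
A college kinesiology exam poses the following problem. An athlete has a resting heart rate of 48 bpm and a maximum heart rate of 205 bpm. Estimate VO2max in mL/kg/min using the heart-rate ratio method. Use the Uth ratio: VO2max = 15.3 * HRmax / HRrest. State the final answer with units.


VO2max = 15.3 * HRmax / HRrest
VO2max = 15.3 * 205 / 48
VO2max = 3136.5 / 48 = 65.3438 mL/kg/min

65.3438 mL/kg/min


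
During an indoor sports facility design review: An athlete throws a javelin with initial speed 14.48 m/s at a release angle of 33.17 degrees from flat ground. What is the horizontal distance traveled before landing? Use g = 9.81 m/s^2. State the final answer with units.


R = v^2 * sin(2*theta) / g
Convert angle to radians: theta = 33.17 deg = 0.5789 rad
sin(2*theta) = sin(1.1579) = 0.9159
R = 14.48^2 * 0.9159 / 9.81
R = 209.6704 * 0.9159 / 9.81 = 19.5766 m

19.5766 m


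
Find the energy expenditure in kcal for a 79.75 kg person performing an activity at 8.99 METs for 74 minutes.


kcal = MET * mass * time_hr
Convert time: 74 min = 1.2333 hr
kcal = 8.99 * 79.75 * 1.2333
kcal = 884.2414 kcal

884.2414 kcal


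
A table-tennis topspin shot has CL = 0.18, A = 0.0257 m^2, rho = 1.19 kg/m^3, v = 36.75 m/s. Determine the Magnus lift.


FM = 0.5 * CL * rho * A * v^2
FM = 0.5 * 0.18 * 1.19 * 0.0257 * 36.75^2
v^2 = 1350.5625
FM = 0.5 * 0.18 * 1.19 * 0.0257 * 1350.5625 = 3.7174 N

3.7174 N


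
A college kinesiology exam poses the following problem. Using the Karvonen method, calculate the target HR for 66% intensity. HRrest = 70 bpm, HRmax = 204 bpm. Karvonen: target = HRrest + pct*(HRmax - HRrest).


Target = HRrest + pct*(HRmax - HRrest)
Heart rate reserve = HRmax - HRrest = 204 - 70 = 134 bpm
Fraction = 66% = 0.66
Target = 70 + 0.66 * 134
Target = 70 + 88.44 = 158.44 bpm

158.44 bpm


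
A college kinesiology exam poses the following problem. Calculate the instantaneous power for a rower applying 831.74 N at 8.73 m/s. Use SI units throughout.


P = F * v
P = 831.74 * 8.73
P = 7261.0902 W

7261.0902 W


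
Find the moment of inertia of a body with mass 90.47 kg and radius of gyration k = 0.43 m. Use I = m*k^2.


I = m * k^2
I = 90.47 * 0.43^2
I = 90.47 * 0.1849 = 16.7279 kg*m^2

16.7279 kg*m^2


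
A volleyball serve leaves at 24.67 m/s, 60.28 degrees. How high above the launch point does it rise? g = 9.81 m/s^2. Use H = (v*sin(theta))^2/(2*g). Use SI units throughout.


H = (v*sin(theta))^2 / (2*g)
vy = v*sin(theta) = 24.67 * sin(60.28 deg) = 21.4249 m/s
H = vy^2 / (2*g) = 459.0251 / (2*9.81)
H = 459.0251 / 19.62 = 23.3958 m

23.3958 m


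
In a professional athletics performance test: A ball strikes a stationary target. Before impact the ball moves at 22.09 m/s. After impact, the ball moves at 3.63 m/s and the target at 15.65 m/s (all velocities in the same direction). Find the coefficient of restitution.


e = (v2_after - v1_after) / (v1_before - v2_before)
Numerator = 15.65 - 3.63 = 12.02
Denominator = 22.09 - 0 = 22.09
e = 12.02 / 22.09 = 0.5441

0.5441


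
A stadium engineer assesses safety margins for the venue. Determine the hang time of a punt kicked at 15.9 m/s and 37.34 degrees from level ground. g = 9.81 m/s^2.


T = 2*v*sin(theta)/g
sin(theta) = sin(37.34 deg) = 0.6065
T = 2*15.9*0.6065 / 9.81
T = 19.2881 / 9.81 = 1.9662 s

1.9662 s


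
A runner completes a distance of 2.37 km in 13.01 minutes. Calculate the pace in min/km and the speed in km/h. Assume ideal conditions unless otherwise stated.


Pace = time / distance = 13.01 min / 2.37 km = 5.4895 min/km
Speed = distance / time_in_hours = 2.37 / 0.2168 hr
Speed = 10.9301 km/h

5.4895 min/km, 10.9301 km/h


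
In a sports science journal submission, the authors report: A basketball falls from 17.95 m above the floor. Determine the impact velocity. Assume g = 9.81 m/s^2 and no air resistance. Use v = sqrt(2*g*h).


v = sqrt(2 * g * h)
v = sqrt(2 * 9.81 * 17.95)
v = sqrt(352.179) = 18.7664 m/s

18.7664 m/s


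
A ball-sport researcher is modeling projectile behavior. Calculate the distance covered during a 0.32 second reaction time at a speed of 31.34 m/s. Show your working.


d = v * t
d = 31.34 * 0.32
d = 10.0288 m

10.0288 m


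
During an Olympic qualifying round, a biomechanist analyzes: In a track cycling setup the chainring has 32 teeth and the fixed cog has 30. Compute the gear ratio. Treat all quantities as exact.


GR = front_teeth / rear_teeth
GR = 32 / 30
GR = 1.0667

1.0667


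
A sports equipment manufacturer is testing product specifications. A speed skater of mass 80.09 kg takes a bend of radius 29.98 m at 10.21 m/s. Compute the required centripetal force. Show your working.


Fc = m * v^2 / r
v^2 = 10.21^2 = 104.2441
Fc = 80.09 * 104.2441 / 29.98
Fc = 8348.91 / 29.98 = 278.4827 N

278.4827 N


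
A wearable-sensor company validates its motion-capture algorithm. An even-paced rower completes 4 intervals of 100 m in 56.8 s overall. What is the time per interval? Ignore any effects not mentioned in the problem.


Split time = total_time / n_laps = 56.8 / 4
Split time = 14.2 s per lap

14.2 s


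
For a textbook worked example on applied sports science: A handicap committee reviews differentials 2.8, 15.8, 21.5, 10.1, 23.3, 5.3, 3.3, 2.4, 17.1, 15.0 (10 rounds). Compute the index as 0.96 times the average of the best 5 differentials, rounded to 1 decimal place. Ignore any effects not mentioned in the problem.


All differentials: 2.8, 15.8, 21.5, 10.1, 23.3, 5.3, 3.3, 2.4, 17.1, 15.0
Sorted: 2.4, 2.8, 3.3, 5.3, 10.1, 15.0, 15.8, 17.1, 21.5, 23.3
Best 5: 2.4, 2.8, 3.3, 5.3, 10.1
Average of best = 23.9 / 5 = 4.78
Raw index = 4.78 * 0.96 = 4.5888
Handicap index = round(4.5888, 1) = 4.6

4.6


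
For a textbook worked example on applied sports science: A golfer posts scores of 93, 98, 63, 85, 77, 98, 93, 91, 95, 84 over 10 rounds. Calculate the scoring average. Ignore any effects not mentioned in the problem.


Average = sum / n
Sum = 877
Average = 877 / 10 = 87.7

87.7


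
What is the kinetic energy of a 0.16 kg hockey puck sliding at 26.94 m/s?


KE = 0.5 * m * v^2
KE = 0.5 * 0.16 * 26.94^2
KE = 0.5 * 0.16 * 725.7636 = 58.0611 J

58.0611 J


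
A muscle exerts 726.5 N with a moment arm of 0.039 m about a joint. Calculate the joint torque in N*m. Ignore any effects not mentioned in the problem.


tau = F * d
tau = 726.5 * 0.039
tau = 28.3335 N*m

28.3335 N*m


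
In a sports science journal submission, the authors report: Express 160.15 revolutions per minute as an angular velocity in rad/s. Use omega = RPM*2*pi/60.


omega = RPM * 2 * pi / 60
omega = 160.15 * 2 * 3.14159 / 60
omega = 1006.2521 / 60 = 16.7709 rad/s

16.7709 rad/s


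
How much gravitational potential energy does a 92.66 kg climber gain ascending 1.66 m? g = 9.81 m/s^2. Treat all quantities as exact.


PE = m * g * h
PE = 92.66 * 9.81 * 1.66
PE = 908.9946 * 1.66 = 1508.931 J

1508.931 J


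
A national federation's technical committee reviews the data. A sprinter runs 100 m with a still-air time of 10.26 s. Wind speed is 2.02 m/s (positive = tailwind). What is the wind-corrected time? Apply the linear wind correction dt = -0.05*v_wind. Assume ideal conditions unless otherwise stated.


dt = -0.05 * v_wind = -0.05 * 2.02 = -0.101 s
t_corrected = t_still + dt = 10.26 + (-0.101)
t_corrected = 10.159 s

10.159 s


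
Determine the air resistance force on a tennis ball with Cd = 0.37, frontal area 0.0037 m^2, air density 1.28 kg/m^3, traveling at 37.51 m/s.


Fd = 0.5 * Cd * rho * A * v^2
Fd = 0.5 * 0.37 * 1.28 * 0.0037 * 37.51^2
v^2 = 1407.0001
Fd = 0.5 * 0.37 * 1.28 * 0.0037 * 1407.0001 = 1.2328 N

1.2328 N


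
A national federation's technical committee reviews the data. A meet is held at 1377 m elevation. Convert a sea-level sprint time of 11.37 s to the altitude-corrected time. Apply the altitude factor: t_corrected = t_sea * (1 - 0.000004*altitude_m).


Correction factor = 1 - 0.000004 * 1377 = 0.994492
t_corrected = t_sea * factor = 11.37 * 0.994492
t_corrected = 11.3074 s

11.3074 s


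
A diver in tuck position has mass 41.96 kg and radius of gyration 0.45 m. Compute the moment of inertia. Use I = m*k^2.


I = m * k^2
I = 41.96 * 0.45^2
I = 41.96 * 0.2025 = 8.4969 kg*m^2

8.4969 kg*m^2


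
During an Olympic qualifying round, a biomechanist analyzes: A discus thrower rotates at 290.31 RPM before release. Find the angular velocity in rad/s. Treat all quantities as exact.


omega = RPM * 2 * pi / 60
omega = 290.31 * 2 * 3.14159 / 60
omega = 1824.0715 / 60 = 30.4012 rad/s

30.4012 rad/s


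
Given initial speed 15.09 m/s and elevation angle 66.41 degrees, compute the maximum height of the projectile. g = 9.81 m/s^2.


H = (v*sin(theta))^2 / (2*g)
vy = v*sin(theta) = 15.09 * sin(66.41 deg) = 13.829 m/s
H = vy^2 / (2*g) = 191.2403 / (2*9.81)
H = 191.2403 / 19.62 = 9.7472 m

9.7472 m


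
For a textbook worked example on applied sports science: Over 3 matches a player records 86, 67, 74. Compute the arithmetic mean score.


Average = sum / n
Sum = 227
Average = 227 / 3 = 75.6667

75.6667


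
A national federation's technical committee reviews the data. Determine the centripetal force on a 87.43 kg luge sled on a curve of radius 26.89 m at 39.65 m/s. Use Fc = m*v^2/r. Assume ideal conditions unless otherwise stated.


Fc = m * v^2 / r
v^2 = 39.65^2 = 1572.1225
Fc = 87.43 * 1572.1225 / 26.89
Fc = 137450.6702 / 26.89 = 5111.5906 N

5111.5906 N


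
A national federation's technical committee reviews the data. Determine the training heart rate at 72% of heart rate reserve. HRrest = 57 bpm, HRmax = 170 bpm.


Target = HRrest + pct*(HRmax - HRrest)
Heart rate reserve = HRmax - HRrest = 170 - 57 = 113 bpm
Fraction = 72% = 0.72
Target = 57 + 0.72 * 113
Target = 57 + 81.36 = 138.36 bpm

138.36 bpm


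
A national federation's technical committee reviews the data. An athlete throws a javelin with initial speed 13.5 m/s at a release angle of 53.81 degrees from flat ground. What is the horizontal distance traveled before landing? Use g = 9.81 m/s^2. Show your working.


R = v^2 * sin(2*theta) / g
Convert angle to radians: theta = 53.81 deg = 0.9392 rad
sin(2*theta) = sin(1.8783) = 0.9531
R = 13.5^2 * 0.9531 / 9.81
R = 182.25 * 0.9531 / 9.81 = 17.7064 m

17.7064 m


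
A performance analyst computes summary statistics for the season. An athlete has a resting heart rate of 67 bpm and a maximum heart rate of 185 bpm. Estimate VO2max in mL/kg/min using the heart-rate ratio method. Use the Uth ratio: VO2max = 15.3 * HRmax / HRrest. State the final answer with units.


VO2max = 15.3 * HRmax / HRrest
VO2max = 15.3 * 185 / 67
VO2max = 2830.5 / 67 = 42.2463 mL/kg/min

42.2463 mL/kg/min


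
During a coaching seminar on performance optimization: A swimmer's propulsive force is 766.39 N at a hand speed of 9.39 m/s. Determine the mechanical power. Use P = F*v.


P = F * v
P = 766.39 * 9.39
P = 7196.4021 W

7196.4021 W


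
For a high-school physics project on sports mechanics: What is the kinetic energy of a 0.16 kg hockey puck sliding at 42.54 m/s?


KE = 0.5 * m * v^2
KE = 0.5 * 0.16 * 42.54^2
KE = 0.5 * 0.16 * 1809.6516 = 144.7721 J

144.7721 J


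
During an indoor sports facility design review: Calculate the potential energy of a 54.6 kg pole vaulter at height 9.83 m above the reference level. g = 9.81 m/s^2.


PE = m * g * h
PE = 54.6 * 9.81 * 9.83
PE = 535.626 * 9.83 = 5265.2036 J

5265.2036 J


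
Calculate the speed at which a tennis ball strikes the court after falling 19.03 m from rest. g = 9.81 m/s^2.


v = sqrt(2 * g * h)
v = sqrt(2 * 9.81 * 19.03)
v = sqrt(373.3686) = 19.3227 m/s

19.3227 m/s


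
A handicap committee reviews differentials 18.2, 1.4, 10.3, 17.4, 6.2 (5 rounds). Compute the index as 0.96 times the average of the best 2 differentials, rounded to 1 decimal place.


All differentials: 18.2, 1.4, 10.3, 17.4, 6.2
Sorted: 1.4, 6.2, 10.3, 17.4, 18.2
Best 2: 1.4, 6.2
Average of best = 7.6 / 2 = 3.8
Raw index = 3.8 * 0.96 = 3.648
Handicap index = round(3.648, 1) = 3.6

3.6


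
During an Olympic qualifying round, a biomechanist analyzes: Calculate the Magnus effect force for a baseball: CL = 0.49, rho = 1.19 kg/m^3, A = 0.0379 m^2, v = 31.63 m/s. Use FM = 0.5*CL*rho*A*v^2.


FM = 0.5 * CL * rho * A * v^2
FM = 0.5 * 0.49 * 1.19 * 0.0379 * 31.63^2
v^2 = 1000.4569
FM = 0.5 * 0.49 * 1.19 * 0.0379 * 1000.4569 = 11.0548 N

11.0548 N


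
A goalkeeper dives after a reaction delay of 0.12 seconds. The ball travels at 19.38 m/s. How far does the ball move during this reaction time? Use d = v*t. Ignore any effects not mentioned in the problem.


d = v * t
d = 19.38 * 0.12
d = 2.3256 m

2.3256 m


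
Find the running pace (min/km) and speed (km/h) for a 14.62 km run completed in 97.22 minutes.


Pace = time / distance = 97.22 min / 14.62 km = 6.6498 min/km
Speed = distance / time_in_hours = 14.62 / 1.6203 hr
Speed = 9.0228 km/h

6.6498 min/km, 9.0228 km/h


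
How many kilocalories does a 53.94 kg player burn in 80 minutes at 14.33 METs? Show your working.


kcal = MET * mass * time_hr
Convert time: 80 min = 1.3333 hr
kcal = 14.33 * 53.94 * 1.3333
kcal = 1030.6136 kcal

1030.6136 kcal


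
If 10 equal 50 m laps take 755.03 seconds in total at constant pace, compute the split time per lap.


Split time = total_time / n_laps = 755.03 / 10
Split time = 75.503 s per lap

75.503 s


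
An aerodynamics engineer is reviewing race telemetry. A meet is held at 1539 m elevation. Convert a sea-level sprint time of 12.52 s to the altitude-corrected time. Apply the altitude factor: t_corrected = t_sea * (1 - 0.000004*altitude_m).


Correction factor = 1 - 0.000004 * 1539 = 0.993844
t_corrected = t_sea * factor = 12.52 * 0.993844
t_corrected = 12.4429 s

12.4429 s


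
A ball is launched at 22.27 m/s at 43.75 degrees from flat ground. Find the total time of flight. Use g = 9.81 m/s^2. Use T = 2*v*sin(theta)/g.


T = 2*v*sin(theta)/g
sin(theta) = sin(43.75 deg) = 0.6915
T = 2*22.27*0.6915 / 9.81
T = 30.8 / 9.81 = 3.1397 s

3.1397 s


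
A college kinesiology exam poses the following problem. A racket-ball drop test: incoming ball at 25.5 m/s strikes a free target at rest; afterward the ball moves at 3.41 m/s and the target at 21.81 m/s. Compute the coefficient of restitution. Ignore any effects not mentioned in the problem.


e = (v2_after - v1_after) / (v1_before - v2_before)
Numerator = 21.81 - 3.41 = 18.4
Denominator = 25.5 - 0 = 25.5
e = 18.4 / 25.5 = 0.7216

0.7216


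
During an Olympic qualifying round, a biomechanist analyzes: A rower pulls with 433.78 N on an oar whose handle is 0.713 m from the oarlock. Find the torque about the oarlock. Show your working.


tau = F * d
tau = 433.78 * 0.713
tau = 309.2851 N*m

309.2851 N*m


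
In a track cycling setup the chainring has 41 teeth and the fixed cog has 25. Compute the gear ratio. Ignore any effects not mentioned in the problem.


GR = front_teeth / rear_teeth
GR = 41 / 25
GR = 1.64

1.64


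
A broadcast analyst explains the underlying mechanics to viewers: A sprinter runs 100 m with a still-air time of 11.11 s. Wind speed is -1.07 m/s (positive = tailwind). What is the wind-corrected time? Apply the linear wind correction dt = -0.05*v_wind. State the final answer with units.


dt = -0.05 * v_wind = -0.05 * -1.07 = 0.0535 s
t_corrected = t_still + dt = 11.11 + (0.0535)
t_corrected = 11.1635 s

11.1635 s


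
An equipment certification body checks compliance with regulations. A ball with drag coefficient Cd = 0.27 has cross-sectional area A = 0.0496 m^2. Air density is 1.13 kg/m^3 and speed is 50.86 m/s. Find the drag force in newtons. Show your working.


Fd = 0.5 * Cd * rho * A * v^2
Fd = 0.5 * 0.27 * 1.13 * 0.0496 * 50.86^2
v^2 = 2586.7396
Fd = 0.5 * 0.27 * 1.13 * 0.0496 * 2586.7396 = 19.5725 N

19.5725 N


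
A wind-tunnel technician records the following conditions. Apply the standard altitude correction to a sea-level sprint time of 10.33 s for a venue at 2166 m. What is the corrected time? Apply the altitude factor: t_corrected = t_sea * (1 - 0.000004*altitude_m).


Correction factor = 1 - 0.000004 * 2166 = 0.991336
t_corrected = t_sea * factor = 10.33 * 0.991336
t_corrected = 10.2405 s

10.2405 s


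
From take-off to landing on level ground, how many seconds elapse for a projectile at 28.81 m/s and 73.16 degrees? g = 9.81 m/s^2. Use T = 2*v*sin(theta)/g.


T = 2*v*sin(theta)/g
sin(theta) = sin(73.16 deg) = 0.9571
T = 2*28.81*0.9571 / 9.81
T = 55.1491 / 9.81 = 5.6217 s

5.6217 s


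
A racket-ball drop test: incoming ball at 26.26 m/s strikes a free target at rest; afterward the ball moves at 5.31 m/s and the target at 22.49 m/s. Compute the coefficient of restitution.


e = (v2_after - v1_after) / (v1_before - v2_before)
Numerator = 22.49 - 5.31 = 17.18
Denominator = 26.26 - 0 = 26.26
e = 17.18 / 26.26 = 0.6542

0.6542


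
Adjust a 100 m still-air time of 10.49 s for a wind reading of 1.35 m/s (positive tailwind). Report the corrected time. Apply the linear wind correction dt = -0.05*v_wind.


dt = -0.05 * v_wind = -0.05 * 1.35 = -0.0675 s
t_corrected = t_still + dt = 10.49 + (-0.0675)
t_corrected = 10.4225 s

10.4225 s


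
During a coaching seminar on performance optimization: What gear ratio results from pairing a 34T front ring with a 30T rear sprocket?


GR = front_teeth / rear_teeth
GR = 34 / 30
GR = 1.1333

1.1333


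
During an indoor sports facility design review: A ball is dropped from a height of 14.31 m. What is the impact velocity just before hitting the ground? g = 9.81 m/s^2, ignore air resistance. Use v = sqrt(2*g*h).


v = sqrt(2 * g * h)
v = sqrt(2 * 9.81 * 14.31)
v = sqrt(280.7622) = 16.756 m/s

16.756 m/s


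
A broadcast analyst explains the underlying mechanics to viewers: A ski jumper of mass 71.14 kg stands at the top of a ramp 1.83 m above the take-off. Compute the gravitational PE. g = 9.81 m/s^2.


PE = m * g * h
PE = 71.14 * 9.81 * 1.83
PE = 697.8834 * 1.83 = 1277.1266 J

1277.1266 J


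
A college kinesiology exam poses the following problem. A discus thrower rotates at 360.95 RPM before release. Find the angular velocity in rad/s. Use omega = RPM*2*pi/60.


omega = RPM * 2 * pi / 60
omega = 360.95 * 2 * 3.14159 / 60
omega = 2267.9157 / 60 = 37.7986 rad/s

37.7986 rad/s


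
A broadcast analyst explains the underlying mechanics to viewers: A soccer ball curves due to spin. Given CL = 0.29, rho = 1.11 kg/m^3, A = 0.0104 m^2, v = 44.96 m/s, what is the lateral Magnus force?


FM = 0.5 * CL * rho * A * v^2
FM = 0.5 * 0.29 * 1.11 * 0.0104 * 44.96^2
v^2 = 2021.4016
FM = 0.5 * 0.29 * 1.11 * 0.0104 * 2021.4016 = 3.3836 N

3.3836 N


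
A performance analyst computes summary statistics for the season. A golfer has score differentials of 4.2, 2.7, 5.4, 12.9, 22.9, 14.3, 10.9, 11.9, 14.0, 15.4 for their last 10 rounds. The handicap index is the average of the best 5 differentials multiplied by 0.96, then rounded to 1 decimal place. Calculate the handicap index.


All differentials: 4.2, 2.7, 5.4, 12.9, 22.9, 14.3, 10.9, 11.9, 14.0, 15.4
Sorted: 2.7, 4.2, 5.4, 10.9, 11.9, 12.9, 14.0, 14.3, 15.4, 22.9
Best 5: 2.7, 4.2, 5.4, 10.9, 11.9
Average of best = 35.1 / 5 = 7.02
Raw index = 7.02 * 0.96 = 6.7392
Handicap index = round(6.7392, 1) = 6.7

6.7


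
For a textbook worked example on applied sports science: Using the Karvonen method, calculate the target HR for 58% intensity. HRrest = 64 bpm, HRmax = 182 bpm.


Target = HRrest + pct*(HRmax - HRrest)
Heart rate reserve = HRmax - HRrest = 182 - 64 = 118 bpm
Fraction = 58% = 0.58
Target = 64 + 0.58 * 118
Target = 64 + 68.44 = 132.44 bpm

132.44 bpm


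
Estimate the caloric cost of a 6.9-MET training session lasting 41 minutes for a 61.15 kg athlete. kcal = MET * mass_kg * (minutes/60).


kcal = MET * mass * time_hr
Convert time: 41 min = 0.6833 hr
kcal = 6.9 * 61.15 * 0.6833
kcal = 288.3222 kcal

288.3222 kcal


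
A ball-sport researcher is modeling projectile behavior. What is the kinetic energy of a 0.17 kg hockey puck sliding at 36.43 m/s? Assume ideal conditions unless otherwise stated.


KE = 0.5 * m * v^2
KE = 0.5 * 0.17 * 36.43^2
KE = 0.5 * 0.17 * 1327.1449 = 112.8073 J

112.8073 J


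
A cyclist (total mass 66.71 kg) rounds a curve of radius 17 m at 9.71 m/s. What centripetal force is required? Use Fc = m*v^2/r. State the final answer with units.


Fc = m * v^2 / r
v^2 = 9.71^2 = 94.2841
Fc = 66.71 * 94.2841 / 17
Fc = 6289.6923 / 17 = 369.9819 N

369.9819 N


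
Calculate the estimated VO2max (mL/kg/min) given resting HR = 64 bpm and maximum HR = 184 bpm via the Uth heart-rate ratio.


VO2max = 15.3 * HRmax / HRrest
VO2max = 15.3 * 184 / 64
VO2max = 2815.2 / 64 = 43.9875 mL/kg/min

43.9875 mL/kg/min


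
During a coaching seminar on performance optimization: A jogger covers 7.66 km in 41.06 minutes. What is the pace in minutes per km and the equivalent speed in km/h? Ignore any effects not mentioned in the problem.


Pace = time / distance = 41.06 min / 7.66 km = 5.3603 min/km
Speed = distance / time_in_hours = 7.66 / 0.6843 hr
Speed = 11.1934 km/h

5.3603 min/km, 11.1934 km/h


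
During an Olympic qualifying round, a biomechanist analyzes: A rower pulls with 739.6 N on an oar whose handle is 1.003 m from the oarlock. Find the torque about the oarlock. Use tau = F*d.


tau = F * d
tau = 739.6 * 1.003
tau = 741.8188 N*m

741.8188 N*m


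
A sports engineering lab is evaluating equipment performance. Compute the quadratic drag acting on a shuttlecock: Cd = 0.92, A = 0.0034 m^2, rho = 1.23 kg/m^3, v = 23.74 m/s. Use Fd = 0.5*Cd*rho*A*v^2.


Fd = 0.5 * Cd * rho * A * v^2
Fd = 0.5 * 0.92 * 1.23 * 0.0034 * 23.74^2
v^2 = 563.5876
Fd = 0.5 * 0.92 * 1.23 * 0.0034 * 563.5876 = 1.0842 N

1.0842 N


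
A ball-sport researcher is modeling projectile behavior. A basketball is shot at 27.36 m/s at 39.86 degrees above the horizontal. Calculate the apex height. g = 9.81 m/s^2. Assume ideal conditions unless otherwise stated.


H = (v*sin(theta))^2 / (2*g)
vy = v*sin(theta) = 27.36 * sin(39.86 deg) = 17.5354 m/s
H = vy^2 / (2*g) = 307.4904 / (2*9.81)
H = 307.4904 / 19.62 = 15.6723 m

15.6723 m


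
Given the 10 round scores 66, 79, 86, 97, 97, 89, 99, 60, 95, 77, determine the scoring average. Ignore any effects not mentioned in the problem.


Average = sum / n
Sum = 845
Average = 845 / 10 = 84.5

84.5


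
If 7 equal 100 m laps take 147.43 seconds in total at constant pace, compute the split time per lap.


Split time = total_time / n_laps = 147.43 / 7
Split time = 21.0614 s per lap

21.0614 s


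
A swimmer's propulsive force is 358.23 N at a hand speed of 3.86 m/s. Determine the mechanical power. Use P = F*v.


P = F * v
P = 358.23 * 3.86
P = 1382.7678 W

1382.7678 W


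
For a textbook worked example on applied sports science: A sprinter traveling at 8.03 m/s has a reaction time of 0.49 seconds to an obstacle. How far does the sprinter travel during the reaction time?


d = v * t
d = 8.03 * 0.49
d = 3.9347 m

3.9347 m


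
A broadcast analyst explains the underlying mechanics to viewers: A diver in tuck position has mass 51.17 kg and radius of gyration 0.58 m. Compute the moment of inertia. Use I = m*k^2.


I = m * k^2
I = 51.17 * 0.58^2
I = 51.17 * 0.3364 = 17.2136 kg*m^2

17.2136 kg*m^2


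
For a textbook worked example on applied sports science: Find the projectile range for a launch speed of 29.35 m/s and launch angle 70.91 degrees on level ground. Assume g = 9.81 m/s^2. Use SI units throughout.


R = v^2 * sin(2*theta) / g
Convert angle to radians: theta = 70.91 deg = 1.2376 rad
sin(2*theta) = sin(2.4752) = 0.6181
R = 29.35^2 * 0.6181 / 9.81
R = 861.4225 * 0.6181 / 9.81 = 54.2788 m

54.2788 m


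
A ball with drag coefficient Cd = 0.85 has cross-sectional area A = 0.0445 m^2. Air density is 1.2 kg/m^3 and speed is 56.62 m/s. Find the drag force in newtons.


Fd = 0.5 * Cd * rho * A * v^2
Fd = 0.5 * 0.85 * 1.2 * 0.0445 * 56.62^2
v^2 = 3205.8244
Fd = 0.5 * 0.85 * 1.2 * 0.0445 * 3205.8244 = 72.7562 N

72.7562 N


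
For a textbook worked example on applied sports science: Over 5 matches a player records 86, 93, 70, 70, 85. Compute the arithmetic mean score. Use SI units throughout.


Average = sum / n
Sum = 404
Average = 404 / 5 = 80.8

80.8


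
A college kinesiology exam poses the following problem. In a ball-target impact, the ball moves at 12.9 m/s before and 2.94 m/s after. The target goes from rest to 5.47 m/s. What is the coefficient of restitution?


e = (v2_after - v1_after) / (v1_before - v2_before)
Numerator = 5.47 - 2.94 = 2.53
Denominator = 12.9 - 0 = 12.9
e = 2.53 / 12.9 = 0.1961

0.1961
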